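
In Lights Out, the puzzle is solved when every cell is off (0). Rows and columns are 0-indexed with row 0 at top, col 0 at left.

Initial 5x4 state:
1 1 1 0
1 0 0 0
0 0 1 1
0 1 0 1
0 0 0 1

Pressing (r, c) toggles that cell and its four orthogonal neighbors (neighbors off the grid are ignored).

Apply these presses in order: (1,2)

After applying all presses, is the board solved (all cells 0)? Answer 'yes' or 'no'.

Answer: no

Derivation:
After press 1 at (1,2):
1 1 0 0
1 1 1 1
0 0 0 1
0 1 0 1
0 0 0 1

Lights still on: 10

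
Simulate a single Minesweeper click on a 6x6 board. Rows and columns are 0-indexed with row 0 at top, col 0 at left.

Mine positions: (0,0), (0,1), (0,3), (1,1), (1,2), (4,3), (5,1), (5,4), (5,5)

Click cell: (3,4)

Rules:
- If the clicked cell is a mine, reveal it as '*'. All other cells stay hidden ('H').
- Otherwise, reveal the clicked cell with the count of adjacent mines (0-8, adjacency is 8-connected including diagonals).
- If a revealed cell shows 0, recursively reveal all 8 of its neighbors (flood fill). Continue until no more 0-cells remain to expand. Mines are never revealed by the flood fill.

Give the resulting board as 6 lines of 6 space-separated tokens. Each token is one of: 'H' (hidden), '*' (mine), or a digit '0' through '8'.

H H H H H H
H H H H H H
H H H H H H
H H H H 1 H
H H H H H H
H H H H H H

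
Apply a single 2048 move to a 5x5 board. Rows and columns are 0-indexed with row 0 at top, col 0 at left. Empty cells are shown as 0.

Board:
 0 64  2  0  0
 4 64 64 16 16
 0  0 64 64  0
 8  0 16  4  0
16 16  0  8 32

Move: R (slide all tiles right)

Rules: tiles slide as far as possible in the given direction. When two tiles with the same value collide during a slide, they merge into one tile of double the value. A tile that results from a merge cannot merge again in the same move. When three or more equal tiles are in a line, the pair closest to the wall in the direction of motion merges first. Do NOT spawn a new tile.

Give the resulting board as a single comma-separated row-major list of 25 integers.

Slide right:
row 0: [0, 64, 2, 0, 0] -> [0, 0, 0, 64, 2]
row 1: [4, 64, 64, 16, 16] -> [0, 0, 4, 128, 32]
row 2: [0, 0, 64, 64, 0] -> [0, 0, 0, 0, 128]
row 3: [8, 0, 16, 4, 0] -> [0, 0, 8, 16, 4]
row 4: [16, 16, 0, 8, 32] -> [0, 0, 32, 8, 32]

Answer: 0, 0, 0, 64, 2, 0, 0, 4, 128, 32, 0, 0, 0, 0, 128, 0, 0, 8, 16, 4, 0, 0, 32, 8, 32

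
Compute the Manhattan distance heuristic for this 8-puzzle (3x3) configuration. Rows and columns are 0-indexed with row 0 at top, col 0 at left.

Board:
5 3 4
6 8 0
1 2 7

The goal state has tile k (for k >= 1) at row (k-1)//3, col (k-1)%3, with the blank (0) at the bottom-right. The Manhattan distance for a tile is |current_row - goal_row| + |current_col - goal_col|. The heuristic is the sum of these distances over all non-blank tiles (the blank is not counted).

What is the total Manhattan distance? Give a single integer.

Tile 5: (0,0)->(1,1) = 2
Tile 3: (0,1)->(0,2) = 1
Tile 4: (0,2)->(1,0) = 3
Tile 6: (1,0)->(1,2) = 2
Tile 8: (1,1)->(2,1) = 1
Tile 1: (2,0)->(0,0) = 2
Tile 2: (2,1)->(0,1) = 2
Tile 7: (2,2)->(2,0) = 2
Sum: 2 + 1 + 3 + 2 + 1 + 2 + 2 + 2 = 15

Answer: 15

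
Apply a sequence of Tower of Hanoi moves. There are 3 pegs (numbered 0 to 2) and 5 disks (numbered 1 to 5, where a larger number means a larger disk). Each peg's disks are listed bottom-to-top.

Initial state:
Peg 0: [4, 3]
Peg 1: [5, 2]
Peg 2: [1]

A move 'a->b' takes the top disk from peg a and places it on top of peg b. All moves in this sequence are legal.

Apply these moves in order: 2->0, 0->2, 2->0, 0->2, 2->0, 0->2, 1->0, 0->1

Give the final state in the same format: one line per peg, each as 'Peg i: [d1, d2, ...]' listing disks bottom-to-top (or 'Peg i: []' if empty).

After move 1 (2->0):
Peg 0: [4, 3, 1]
Peg 1: [5, 2]
Peg 2: []

After move 2 (0->2):
Peg 0: [4, 3]
Peg 1: [5, 2]
Peg 2: [1]

After move 3 (2->0):
Peg 0: [4, 3, 1]
Peg 1: [5, 2]
Peg 2: []

After move 4 (0->2):
Peg 0: [4, 3]
Peg 1: [5, 2]
Peg 2: [1]

After move 5 (2->0):
Peg 0: [4, 3, 1]
Peg 1: [5, 2]
Peg 2: []

After move 6 (0->2):
Peg 0: [4, 3]
Peg 1: [5, 2]
Peg 2: [1]

After move 7 (1->0):
Peg 0: [4, 3, 2]
Peg 1: [5]
Peg 2: [1]

After move 8 (0->1):
Peg 0: [4, 3]
Peg 1: [5, 2]
Peg 2: [1]

Answer: Peg 0: [4, 3]
Peg 1: [5, 2]
Peg 2: [1]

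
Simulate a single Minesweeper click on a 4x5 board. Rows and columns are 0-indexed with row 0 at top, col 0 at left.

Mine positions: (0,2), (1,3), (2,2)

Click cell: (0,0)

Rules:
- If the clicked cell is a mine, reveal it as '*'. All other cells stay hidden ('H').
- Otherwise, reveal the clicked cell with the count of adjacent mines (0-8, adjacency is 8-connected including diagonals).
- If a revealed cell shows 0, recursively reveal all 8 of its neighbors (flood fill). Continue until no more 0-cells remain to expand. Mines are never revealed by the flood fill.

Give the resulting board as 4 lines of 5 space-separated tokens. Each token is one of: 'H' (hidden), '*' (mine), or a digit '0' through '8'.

0 1 H H H
0 2 H H H
0 1 H H H
0 1 H H H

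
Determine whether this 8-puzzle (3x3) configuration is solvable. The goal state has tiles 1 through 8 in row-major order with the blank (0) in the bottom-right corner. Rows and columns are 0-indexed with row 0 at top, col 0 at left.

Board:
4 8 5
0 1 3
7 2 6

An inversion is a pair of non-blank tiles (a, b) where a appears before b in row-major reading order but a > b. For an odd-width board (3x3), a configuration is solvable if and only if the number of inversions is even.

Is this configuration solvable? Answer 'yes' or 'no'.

Inversions (pairs i<j in row-major order where tile[i] > tile[j] > 0): 15
15 is odd, so the puzzle is not solvable.

Answer: no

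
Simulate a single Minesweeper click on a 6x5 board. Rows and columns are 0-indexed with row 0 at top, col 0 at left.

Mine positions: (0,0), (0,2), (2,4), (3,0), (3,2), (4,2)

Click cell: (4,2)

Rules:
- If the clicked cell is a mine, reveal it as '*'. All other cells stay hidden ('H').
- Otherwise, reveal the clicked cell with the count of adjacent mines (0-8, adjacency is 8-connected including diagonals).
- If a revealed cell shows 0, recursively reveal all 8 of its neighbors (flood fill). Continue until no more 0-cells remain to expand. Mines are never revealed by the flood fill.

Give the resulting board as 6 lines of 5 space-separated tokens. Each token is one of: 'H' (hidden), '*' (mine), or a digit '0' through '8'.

H H H H H
H H H H H
H H H H H
H H H H H
H H * H H
H H H H H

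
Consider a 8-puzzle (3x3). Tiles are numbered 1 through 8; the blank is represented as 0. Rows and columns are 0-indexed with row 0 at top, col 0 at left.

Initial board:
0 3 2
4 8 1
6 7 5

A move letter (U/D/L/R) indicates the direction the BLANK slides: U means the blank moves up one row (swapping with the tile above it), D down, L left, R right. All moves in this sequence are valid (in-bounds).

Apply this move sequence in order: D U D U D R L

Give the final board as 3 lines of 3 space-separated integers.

Answer: 4 3 2
0 8 1
6 7 5

Derivation:
After move 1 (D):
4 3 2
0 8 1
6 7 5

After move 2 (U):
0 3 2
4 8 1
6 7 5

After move 3 (D):
4 3 2
0 8 1
6 7 5

After move 4 (U):
0 3 2
4 8 1
6 7 5

After move 5 (D):
4 3 2
0 8 1
6 7 5

After move 6 (R):
4 3 2
8 0 1
6 7 5

After move 7 (L):
4 3 2
0 8 1
6 7 5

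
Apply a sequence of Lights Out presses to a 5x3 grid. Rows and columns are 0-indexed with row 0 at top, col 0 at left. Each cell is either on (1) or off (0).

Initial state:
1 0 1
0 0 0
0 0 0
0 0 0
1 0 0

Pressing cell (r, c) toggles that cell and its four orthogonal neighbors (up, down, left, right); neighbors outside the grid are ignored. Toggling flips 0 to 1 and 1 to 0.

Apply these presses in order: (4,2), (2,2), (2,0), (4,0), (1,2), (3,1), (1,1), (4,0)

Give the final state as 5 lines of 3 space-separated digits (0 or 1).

Answer: 1 1 0
0 0 1
1 0 0
0 1 1
1 0 1

Derivation:
After press 1 at (4,2):
1 0 1
0 0 0
0 0 0
0 0 1
1 1 1

After press 2 at (2,2):
1 0 1
0 0 1
0 1 1
0 0 0
1 1 1

After press 3 at (2,0):
1 0 1
1 0 1
1 0 1
1 0 0
1 1 1

After press 4 at (4,0):
1 0 1
1 0 1
1 0 1
0 0 0
0 0 1

After press 5 at (1,2):
1 0 0
1 1 0
1 0 0
0 0 0
0 0 1

After press 6 at (3,1):
1 0 0
1 1 0
1 1 0
1 1 1
0 1 1

After press 7 at (1,1):
1 1 0
0 0 1
1 0 0
1 1 1
0 1 1

After press 8 at (4,0):
1 1 0
0 0 1
1 0 0
0 1 1
1 0 1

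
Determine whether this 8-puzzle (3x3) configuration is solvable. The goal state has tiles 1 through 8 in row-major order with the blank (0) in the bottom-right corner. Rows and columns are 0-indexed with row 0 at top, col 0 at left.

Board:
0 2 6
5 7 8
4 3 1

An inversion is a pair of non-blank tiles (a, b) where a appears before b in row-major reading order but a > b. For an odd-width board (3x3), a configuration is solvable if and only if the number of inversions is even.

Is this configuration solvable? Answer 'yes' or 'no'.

Inversions (pairs i<j in row-major order where tile[i] > tile[j] > 0): 17
17 is odd, so the puzzle is not solvable.

Answer: no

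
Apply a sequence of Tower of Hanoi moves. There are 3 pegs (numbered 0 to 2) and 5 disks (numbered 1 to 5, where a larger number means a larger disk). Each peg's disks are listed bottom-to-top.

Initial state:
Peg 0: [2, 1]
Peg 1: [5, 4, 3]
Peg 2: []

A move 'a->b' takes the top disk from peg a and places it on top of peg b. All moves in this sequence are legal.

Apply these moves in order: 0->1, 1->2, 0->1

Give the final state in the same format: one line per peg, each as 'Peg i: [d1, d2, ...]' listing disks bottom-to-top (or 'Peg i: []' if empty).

After move 1 (0->1):
Peg 0: [2]
Peg 1: [5, 4, 3, 1]
Peg 2: []

After move 2 (1->2):
Peg 0: [2]
Peg 1: [5, 4, 3]
Peg 2: [1]

After move 3 (0->1):
Peg 0: []
Peg 1: [5, 4, 3, 2]
Peg 2: [1]

Answer: Peg 0: []
Peg 1: [5, 4, 3, 2]
Peg 2: [1]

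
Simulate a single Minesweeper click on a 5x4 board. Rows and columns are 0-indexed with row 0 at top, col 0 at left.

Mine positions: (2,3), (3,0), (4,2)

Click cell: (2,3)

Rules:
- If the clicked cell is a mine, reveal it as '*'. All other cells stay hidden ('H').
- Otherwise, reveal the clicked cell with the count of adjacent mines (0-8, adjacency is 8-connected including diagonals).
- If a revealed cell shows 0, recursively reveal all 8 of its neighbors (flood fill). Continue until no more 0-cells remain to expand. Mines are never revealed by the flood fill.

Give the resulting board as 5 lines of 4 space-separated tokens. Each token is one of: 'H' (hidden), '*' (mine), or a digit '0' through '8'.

H H H H
H H H H
H H H *
H H H H
H H H H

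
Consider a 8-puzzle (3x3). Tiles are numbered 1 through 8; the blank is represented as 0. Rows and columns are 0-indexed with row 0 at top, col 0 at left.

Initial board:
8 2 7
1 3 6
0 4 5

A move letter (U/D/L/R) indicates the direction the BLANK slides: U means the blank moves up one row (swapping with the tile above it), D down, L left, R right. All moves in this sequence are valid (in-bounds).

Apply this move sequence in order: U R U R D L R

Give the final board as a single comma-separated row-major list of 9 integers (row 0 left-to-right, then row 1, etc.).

Answer: 8, 7, 6, 3, 2, 0, 1, 4, 5

Derivation:
After move 1 (U):
8 2 7
0 3 6
1 4 5

After move 2 (R):
8 2 7
3 0 6
1 4 5

After move 3 (U):
8 0 7
3 2 6
1 4 5

After move 4 (R):
8 7 0
3 2 6
1 4 5

After move 5 (D):
8 7 6
3 2 0
1 4 5

After move 6 (L):
8 7 6
3 0 2
1 4 5

After move 7 (R):
8 7 6
3 2 0
1 4 5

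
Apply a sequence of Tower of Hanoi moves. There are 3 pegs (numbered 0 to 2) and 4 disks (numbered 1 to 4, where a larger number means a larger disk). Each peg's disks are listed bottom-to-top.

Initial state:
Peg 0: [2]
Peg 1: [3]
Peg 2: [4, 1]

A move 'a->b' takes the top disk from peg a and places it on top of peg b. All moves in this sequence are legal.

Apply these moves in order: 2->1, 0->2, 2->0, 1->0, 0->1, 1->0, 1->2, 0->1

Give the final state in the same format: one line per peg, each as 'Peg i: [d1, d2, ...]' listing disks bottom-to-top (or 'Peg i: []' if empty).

Answer: Peg 0: [2]
Peg 1: [1]
Peg 2: [4, 3]

Derivation:
After move 1 (2->1):
Peg 0: [2]
Peg 1: [3, 1]
Peg 2: [4]

After move 2 (0->2):
Peg 0: []
Peg 1: [3, 1]
Peg 2: [4, 2]

After move 3 (2->0):
Peg 0: [2]
Peg 1: [3, 1]
Peg 2: [4]

After move 4 (1->0):
Peg 0: [2, 1]
Peg 1: [3]
Peg 2: [4]

After move 5 (0->1):
Peg 0: [2]
Peg 1: [3, 1]
Peg 2: [4]

After move 6 (1->0):
Peg 0: [2, 1]
Peg 1: [3]
Peg 2: [4]

After move 7 (1->2):
Peg 0: [2, 1]
Peg 1: []
Peg 2: [4, 3]

After move 8 (0->1):
Peg 0: [2]
Peg 1: [1]
Peg 2: [4, 3]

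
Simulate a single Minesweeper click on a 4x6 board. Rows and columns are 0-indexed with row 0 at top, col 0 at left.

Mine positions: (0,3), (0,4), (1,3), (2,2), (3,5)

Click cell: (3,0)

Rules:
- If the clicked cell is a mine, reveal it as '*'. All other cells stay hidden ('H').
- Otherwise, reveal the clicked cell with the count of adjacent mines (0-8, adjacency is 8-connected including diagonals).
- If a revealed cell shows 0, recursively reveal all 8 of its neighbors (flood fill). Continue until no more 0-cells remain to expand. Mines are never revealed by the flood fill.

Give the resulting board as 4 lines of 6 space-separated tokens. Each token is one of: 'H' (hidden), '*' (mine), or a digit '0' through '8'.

0 0 2 H H H
0 1 3 H H H
0 1 H H H H
0 1 H H H H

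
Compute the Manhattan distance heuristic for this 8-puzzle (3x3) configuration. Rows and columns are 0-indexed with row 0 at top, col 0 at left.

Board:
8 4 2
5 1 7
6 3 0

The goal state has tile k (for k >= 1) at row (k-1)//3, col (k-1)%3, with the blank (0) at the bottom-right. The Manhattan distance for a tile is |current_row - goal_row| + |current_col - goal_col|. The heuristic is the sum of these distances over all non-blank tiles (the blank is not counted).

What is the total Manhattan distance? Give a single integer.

Answer: 18

Derivation:
Tile 8: (0,0)->(2,1) = 3
Tile 4: (0,1)->(1,0) = 2
Tile 2: (0,2)->(0,1) = 1
Tile 5: (1,0)->(1,1) = 1
Tile 1: (1,1)->(0,0) = 2
Tile 7: (1,2)->(2,0) = 3
Tile 6: (2,0)->(1,2) = 3
Tile 3: (2,1)->(0,2) = 3
Sum: 3 + 2 + 1 + 1 + 2 + 3 + 3 + 3 = 18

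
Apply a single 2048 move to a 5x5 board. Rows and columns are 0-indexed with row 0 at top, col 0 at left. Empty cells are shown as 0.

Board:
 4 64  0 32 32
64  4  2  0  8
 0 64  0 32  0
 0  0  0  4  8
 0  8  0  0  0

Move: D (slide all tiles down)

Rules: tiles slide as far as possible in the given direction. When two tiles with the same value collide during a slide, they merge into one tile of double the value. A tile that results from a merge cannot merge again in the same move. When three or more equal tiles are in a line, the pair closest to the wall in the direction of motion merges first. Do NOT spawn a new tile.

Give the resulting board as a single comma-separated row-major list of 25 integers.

Slide down:
col 0: [4, 64, 0, 0, 0] -> [0, 0, 0, 4, 64]
col 1: [64, 4, 64, 0, 8] -> [0, 64, 4, 64, 8]
col 2: [0, 2, 0, 0, 0] -> [0, 0, 0, 0, 2]
col 3: [32, 0, 32, 4, 0] -> [0, 0, 0, 64, 4]
col 4: [32, 8, 0, 8, 0] -> [0, 0, 0, 32, 16]

Answer: 0, 0, 0, 0, 0, 0, 64, 0, 0, 0, 0, 4, 0, 0, 0, 4, 64, 0, 64, 32, 64, 8, 2, 4, 16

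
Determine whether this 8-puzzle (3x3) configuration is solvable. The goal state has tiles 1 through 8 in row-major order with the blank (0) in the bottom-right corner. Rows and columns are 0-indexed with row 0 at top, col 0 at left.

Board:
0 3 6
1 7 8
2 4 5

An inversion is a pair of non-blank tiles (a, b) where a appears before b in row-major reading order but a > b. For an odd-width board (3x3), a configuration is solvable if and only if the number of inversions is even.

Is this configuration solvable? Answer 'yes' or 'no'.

Inversions (pairs i<j in row-major order where tile[i] > tile[j] > 0): 12
12 is even, so the puzzle is solvable.

Answer: yes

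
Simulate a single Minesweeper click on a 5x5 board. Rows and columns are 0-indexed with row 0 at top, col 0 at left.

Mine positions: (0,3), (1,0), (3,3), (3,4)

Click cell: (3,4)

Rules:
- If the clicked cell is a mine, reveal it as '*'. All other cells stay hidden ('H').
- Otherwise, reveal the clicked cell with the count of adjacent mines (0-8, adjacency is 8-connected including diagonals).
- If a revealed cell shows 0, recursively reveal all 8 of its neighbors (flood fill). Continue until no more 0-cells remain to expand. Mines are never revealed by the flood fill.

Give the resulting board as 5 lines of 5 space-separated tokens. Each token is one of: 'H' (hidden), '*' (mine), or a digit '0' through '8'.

H H H H H
H H H H H
H H H H H
H H H H *
H H H H H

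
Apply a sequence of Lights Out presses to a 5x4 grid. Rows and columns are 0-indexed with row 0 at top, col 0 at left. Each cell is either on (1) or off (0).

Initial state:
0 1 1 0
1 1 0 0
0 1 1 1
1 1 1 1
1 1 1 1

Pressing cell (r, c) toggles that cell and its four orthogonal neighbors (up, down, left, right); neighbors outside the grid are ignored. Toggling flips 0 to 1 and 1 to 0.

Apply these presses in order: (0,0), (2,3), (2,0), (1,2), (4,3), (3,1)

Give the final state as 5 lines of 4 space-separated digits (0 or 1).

After press 1 at (0,0):
1 0 1 0
0 1 0 0
0 1 1 1
1 1 1 1
1 1 1 1

After press 2 at (2,3):
1 0 1 0
0 1 0 1
0 1 0 0
1 1 1 0
1 1 1 1

After press 3 at (2,0):
1 0 1 0
1 1 0 1
1 0 0 0
0 1 1 0
1 1 1 1

After press 4 at (1,2):
1 0 0 0
1 0 1 0
1 0 1 0
0 1 1 0
1 1 1 1

After press 5 at (4,3):
1 0 0 0
1 0 1 0
1 0 1 0
0 1 1 1
1 1 0 0

After press 6 at (3,1):
1 0 0 0
1 0 1 0
1 1 1 0
1 0 0 1
1 0 0 0

Answer: 1 0 0 0
1 0 1 0
1 1 1 0
1 0 0 1
1 0 0 0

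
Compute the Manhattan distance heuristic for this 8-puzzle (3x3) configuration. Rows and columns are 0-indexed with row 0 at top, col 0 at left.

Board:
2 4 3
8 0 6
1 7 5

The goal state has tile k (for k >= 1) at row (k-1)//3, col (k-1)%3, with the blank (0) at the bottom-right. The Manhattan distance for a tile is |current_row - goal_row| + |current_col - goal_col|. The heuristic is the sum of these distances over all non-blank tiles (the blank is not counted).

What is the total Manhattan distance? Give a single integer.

Answer: 10

Derivation:
Tile 2: (0,0)->(0,1) = 1
Tile 4: (0,1)->(1,0) = 2
Tile 3: (0,2)->(0,2) = 0
Tile 8: (1,0)->(2,1) = 2
Tile 6: (1,2)->(1,2) = 0
Tile 1: (2,0)->(0,0) = 2
Tile 7: (2,1)->(2,0) = 1
Tile 5: (2,2)->(1,1) = 2
Sum: 1 + 2 + 0 + 2 + 0 + 2 + 1 + 2 = 10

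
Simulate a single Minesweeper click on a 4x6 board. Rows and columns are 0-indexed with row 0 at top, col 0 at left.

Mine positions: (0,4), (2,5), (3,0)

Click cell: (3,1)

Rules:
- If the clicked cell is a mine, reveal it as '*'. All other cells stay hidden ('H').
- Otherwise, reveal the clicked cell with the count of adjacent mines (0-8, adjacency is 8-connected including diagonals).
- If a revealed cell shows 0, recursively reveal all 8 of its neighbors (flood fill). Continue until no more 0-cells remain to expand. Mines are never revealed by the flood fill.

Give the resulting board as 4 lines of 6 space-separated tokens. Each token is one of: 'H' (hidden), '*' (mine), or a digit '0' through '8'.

H H H H H H
H H H H H H
H H H H H H
H 1 H H H H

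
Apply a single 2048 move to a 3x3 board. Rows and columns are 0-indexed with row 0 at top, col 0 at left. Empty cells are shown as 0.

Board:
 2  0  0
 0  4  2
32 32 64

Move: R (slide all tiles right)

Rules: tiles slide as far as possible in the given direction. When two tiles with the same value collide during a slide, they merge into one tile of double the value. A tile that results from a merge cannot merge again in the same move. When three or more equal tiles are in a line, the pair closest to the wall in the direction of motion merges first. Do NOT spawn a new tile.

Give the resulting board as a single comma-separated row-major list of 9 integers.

Answer: 0, 0, 2, 0, 4, 2, 0, 64, 64

Derivation:
Slide right:
row 0: [2, 0, 0] -> [0, 0, 2]
row 1: [0, 4, 2] -> [0, 4, 2]
row 2: [32, 32, 64] -> [0, 64, 64]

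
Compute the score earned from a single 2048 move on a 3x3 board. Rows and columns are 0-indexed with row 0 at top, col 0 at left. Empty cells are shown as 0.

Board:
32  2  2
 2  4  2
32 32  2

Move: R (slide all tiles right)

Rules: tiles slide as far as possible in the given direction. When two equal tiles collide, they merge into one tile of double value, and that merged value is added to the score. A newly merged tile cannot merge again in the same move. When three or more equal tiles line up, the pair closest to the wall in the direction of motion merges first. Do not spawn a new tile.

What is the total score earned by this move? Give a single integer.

Answer: 68

Derivation:
Slide right:
row 0: [32, 2, 2] -> [0, 32, 4]  score +4 (running 4)
row 1: [2, 4, 2] -> [2, 4, 2]  score +0 (running 4)
row 2: [32, 32, 2] -> [0, 64, 2]  score +64 (running 68)
Board after move:
 0 32  4
 2  4  2
 0 64  2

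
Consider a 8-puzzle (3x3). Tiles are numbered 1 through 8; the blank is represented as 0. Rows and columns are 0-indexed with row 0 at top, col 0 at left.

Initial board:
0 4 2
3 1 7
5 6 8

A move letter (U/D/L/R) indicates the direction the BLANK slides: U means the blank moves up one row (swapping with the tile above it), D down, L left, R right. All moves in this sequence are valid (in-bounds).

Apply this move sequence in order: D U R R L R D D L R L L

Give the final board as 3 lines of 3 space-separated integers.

Answer: 4 2 7
3 1 8
0 5 6

Derivation:
After move 1 (D):
3 4 2
0 1 7
5 6 8

After move 2 (U):
0 4 2
3 1 7
5 6 8

After move 3 (R):
4 0 2
3 1 7
5 6 8

After move 4 (R):
4 2 0
3 1 7
5 6 8

After move 5 (L):
4 0 2
3 1 7
5 6 8

After move 6 (R):
4 2 0
3 1 7
5 6 8

After move 7 (D):
4 2 7
3 1 0
5 6 8

After move 8 (D):
4 2 7
3 1 8
5 6 0

After move 9 (L):
4 2 7
3 1 8
5 0 6

After move 10 (R):
4 2 7
3 1 8
5 6 0

After move 11 (L):
4 2 7
3 1 8
5 0 6

After move 12 (L):
4 2 7
3 1 8
0 5 6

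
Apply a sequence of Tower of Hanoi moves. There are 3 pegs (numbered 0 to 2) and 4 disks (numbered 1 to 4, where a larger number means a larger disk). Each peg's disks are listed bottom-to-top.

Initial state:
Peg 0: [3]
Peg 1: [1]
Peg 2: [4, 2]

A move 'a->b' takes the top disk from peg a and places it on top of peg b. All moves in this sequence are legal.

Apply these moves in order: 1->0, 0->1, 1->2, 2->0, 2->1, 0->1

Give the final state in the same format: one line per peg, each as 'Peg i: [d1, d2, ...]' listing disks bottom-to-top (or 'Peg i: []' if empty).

Answer: Peg 0: [3]
Peg 1: [2, 1]
Peg 2: [4]

Derivation:
After move 1 (1->0):
Peg 0: [3, 1]
Peg 1: []
Peg 2: [4, 2]

After move 2 (0->1):
Peg 0: [3]
Peg 1: [1]
Peg 2: [4, 2]

After move 3 (1->2):
Peg 0: [3]
Peg 1: []
Peg 2: [4, 2, 1]

After move 4 (2->0):
Peg 0: [3, 1]
Peg 1: []
Peg 2: [4, 2]

After move 5 (2->1):
Peg 0: [3, 1]
Peg 1: [2]
Peg 2: [4]

After move 6 (0->1):
Peg 0: [3]
Peg 1: [2, 1]
Peg 2: [4]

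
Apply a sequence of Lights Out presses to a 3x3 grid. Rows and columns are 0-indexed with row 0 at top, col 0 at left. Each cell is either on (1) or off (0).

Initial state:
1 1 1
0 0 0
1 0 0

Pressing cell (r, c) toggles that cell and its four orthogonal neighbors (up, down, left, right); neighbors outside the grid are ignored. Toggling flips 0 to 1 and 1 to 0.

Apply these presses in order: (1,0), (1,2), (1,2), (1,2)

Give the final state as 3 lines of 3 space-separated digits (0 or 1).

After press 1 at (1,0):
0 1 1
1 1 0
0 0 0

After press 2 at (1,2):
0 1 0
1 0 1
0 0 1

After press 3 at (1,2):
0 1 1
1 1 0
0 0 0

After press 4 at (1,2):
0 1 0
1 0 1
0 0 1

Answer: 0 1 0
1 0 1
0 0 1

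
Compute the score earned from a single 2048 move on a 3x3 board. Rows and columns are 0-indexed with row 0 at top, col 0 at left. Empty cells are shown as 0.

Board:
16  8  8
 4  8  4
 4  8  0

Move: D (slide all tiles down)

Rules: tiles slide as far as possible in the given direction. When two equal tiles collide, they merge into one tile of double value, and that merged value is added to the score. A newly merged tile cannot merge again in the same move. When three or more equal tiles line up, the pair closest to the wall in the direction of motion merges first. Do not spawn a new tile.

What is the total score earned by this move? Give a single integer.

Slide down:
col 0: [16, 4, 4] -> [0, 16, 8]  score +8 (running 8)
col 1: [8, 8, 8] -> [0, 8, 16]  score +16 (running 24)
col 2: [8, 4, 0] -> [0, 8, 4]  score +0 (running 24)
Board after move:
 0  0  0
16  8  8
 8 16  4

Answer: 24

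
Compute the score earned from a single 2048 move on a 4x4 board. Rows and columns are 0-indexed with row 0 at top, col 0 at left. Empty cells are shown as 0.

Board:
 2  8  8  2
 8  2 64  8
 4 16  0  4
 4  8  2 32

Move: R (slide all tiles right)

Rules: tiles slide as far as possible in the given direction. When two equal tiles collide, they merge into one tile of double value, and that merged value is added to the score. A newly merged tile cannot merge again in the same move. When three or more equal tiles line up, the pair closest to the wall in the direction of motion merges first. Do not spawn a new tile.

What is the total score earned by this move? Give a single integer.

Slide right:
row 0: [2, 8, 8, 2] -> [0, 2, 16, 2]  score +16 (running 16)
row 1: [8, 2, 64, 8] -> [8, 2, 64, 8]  score +0 (running 16)
row 2: [4, 16, 0, 4] -> [0, 4, 16, 4]  score +0 (running 16)
row 3: [4, 8, 2, 32] -> [4, 8, 2, 32]  score +0 (running 16)
Board after move:
 0  2 16  2
 8  2 64  8
 0  4 16  4
 4  8  2 32

Answer: 16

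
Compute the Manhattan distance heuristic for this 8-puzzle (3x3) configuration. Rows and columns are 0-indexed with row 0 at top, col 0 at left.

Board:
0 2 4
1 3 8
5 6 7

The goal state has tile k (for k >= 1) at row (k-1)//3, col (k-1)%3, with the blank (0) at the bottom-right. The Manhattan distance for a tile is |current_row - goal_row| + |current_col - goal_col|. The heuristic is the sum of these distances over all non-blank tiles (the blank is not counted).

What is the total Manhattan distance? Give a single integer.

Answer: 14

Derivation:
Tile 2: at (0,1), goal (0,1), distance |0-0|+|1-1| = 0
Tile 4: at (0,2), goal (1,0), distance |0-1|+|2-0| = 3
Tile 1: at (1,0), goal (0,0), distance |1-0|+|0-0| = 1
Tile 3: at (1,1), goal (0,2), distance |1-0|+|1-2| = 2
Tile 8: at (1,2), goal (2,1), distance |1-2|+|2-1| = 2
Tile 5: at (2,0), goal (1,1), distance |2-1|+|0-1| = 2
Tile 6: at (2,1), goal (1,2), distance |2-1|+|1-2| = 2
Tile 7: at (2,2), goal (2,0), distance |2-2|+|2-0| = 2
Sum: 0 + 3 + 1 + 2 + 2 + 2 + 2 + 2 = 14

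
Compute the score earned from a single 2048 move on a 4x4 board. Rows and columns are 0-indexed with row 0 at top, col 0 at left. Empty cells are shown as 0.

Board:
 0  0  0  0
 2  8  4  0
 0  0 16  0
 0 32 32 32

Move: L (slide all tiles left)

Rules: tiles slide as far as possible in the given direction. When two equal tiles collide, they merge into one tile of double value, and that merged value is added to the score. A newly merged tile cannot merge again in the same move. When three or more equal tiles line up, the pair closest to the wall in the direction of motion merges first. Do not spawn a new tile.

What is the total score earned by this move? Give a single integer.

Answer: 64

Derivation:
Slide left:
row 0: [0, 0, 0, 0] -> [0, 0, 0, 0]  score +0 (running 0)
row 1: [2, 8, 4, 0] -> [2, 8, 4, 0]  score +0 (running 0)
row 2: [0, 0, 16, 0] -> [16, 0, 0, 0]  score +0 (running 0)
row 3: [0, 32, 32, 32] -> [64, 32, 0, 0]  score +64 (running 64)
Board after move:
 0  0  0  0
 2  8  4  0
16  0  0  0
64 32  0  0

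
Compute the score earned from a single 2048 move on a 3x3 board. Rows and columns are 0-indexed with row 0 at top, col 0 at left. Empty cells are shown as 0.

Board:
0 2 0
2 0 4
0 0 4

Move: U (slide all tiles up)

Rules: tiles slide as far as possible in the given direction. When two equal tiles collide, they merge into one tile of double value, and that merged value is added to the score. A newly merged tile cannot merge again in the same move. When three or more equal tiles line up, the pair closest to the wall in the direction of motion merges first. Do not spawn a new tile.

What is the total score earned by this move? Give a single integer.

Answer: 8

Derivation:
Slide up:
col 0: [0, 2, 0] -> [2, 0, 0]  score +0 (running 0)
col 1: [2, 0, 0] -> [2, 0, 0]  score +0 (running 0)
col 2: [0, 4, 4] -> [8, 0, 0]  score +8 (running 8)
Board after move:
2 2 8
0 0 0
0 0 0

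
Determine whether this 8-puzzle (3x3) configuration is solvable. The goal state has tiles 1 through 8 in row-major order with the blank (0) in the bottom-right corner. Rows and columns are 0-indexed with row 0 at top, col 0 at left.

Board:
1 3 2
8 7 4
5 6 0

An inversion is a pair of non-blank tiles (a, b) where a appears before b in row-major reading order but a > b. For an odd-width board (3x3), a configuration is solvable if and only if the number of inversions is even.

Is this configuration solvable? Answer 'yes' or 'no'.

Inversions (pairs i<j in row-major order where tile[i] > tile[j] > 0): 8
8 is even, so the puzzle is solvable.

Answer: yes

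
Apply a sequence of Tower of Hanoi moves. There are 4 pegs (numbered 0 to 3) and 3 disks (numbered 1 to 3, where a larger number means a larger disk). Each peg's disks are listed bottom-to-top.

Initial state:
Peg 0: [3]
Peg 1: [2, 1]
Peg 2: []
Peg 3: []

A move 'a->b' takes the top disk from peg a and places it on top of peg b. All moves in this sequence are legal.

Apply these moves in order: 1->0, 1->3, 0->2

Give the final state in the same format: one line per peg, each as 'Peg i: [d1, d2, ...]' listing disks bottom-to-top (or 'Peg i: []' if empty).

After move 1 (1->0):
Peg 0: [3, 1]
Peg 1: [2]
Peg 2: []
Peg 3: []

After move 2 (1->3):
Peg 0: [3, 1]
Peg 1: []
Peg 2: []
Peg 3: [2]

After move 3 (0->2):
Peg 0: [3]
Peg 1: []
Peg 2: [1]
Peg 3: [2]

Answer: Peg 0: [3]
Peg 1: []
Peg 2: [1]
Peg 3: [2]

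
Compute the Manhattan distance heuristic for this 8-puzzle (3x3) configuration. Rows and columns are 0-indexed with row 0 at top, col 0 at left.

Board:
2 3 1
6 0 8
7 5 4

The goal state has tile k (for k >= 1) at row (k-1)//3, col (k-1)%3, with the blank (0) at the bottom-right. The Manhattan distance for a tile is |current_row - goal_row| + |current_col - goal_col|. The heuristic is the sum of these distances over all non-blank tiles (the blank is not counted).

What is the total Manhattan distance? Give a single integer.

Tile 2: (0,0)->(0,1) = 1
Tile 3: (0,1)->(0,2) = 1
Tile 1: (0,2)->(0,0) = 2
Tile 6: (1,0)->(1,2) = 2
Tile 8: (1,2)->(2,1) = 2
Tile 7: (2,0)->(2,0) = 0
Tile 5: (2,1)->(1,1) = 1
Tile 4: (2,2)->(1,0) = 3
Sum: 1 + 1 + 2 + 2 + 2 + 0 + 1 + 3 = 12

Answer: 12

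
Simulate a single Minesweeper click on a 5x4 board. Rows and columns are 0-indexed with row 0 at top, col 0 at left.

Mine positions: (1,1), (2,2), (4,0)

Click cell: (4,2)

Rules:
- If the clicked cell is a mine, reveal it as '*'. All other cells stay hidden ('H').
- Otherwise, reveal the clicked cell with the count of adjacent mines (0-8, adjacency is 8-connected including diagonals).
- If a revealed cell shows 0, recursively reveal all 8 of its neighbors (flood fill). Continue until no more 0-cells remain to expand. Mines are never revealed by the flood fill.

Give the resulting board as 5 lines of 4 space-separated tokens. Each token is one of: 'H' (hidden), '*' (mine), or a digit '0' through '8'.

H H H H
H H H H
H H H H
H 2 1 1
H 1 0 0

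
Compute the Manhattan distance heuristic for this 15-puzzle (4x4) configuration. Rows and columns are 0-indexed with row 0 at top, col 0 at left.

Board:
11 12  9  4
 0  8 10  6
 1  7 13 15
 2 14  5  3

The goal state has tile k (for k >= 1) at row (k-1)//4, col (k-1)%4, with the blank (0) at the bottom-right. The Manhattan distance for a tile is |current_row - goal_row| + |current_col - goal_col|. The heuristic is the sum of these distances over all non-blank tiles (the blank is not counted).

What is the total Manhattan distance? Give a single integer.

Tile 11: (0,0)->(2,2) = 4
Tile 12: (0,1)->(2,3) = 4
Tile 9: (0,2)->(2,0) = 4
Tile 4: (0,3)->(0,3) = 0
Tile 8: (1,1)->(1,3) = 2
Tile 10: (1,2)->(2,1) = 2
Tile 6: (1,3)->(1,1) = 2
Tile 1: (2,0)->(0,0) = 2
Tile 7: (2,1)->(1,2) = 2
Tile 13: (2,2)->(3,0) = 3
Tile 15: (2,3)->(3,2) = 2
Tile 2: (3,0)->(0,1) = 4
Tile 14: (3,1)->(3,1) = 0
Tile 5: (3,2)->(1,0) = 4
Tile 3: (3,3)->(0,2) = 4
Sum: 4 + 4 + 4 + 0 + 2 + 2 + 2 + 2 + 2 + 3 + 2 + 4 + 0 + 4 + 4 = 39

Answer: 39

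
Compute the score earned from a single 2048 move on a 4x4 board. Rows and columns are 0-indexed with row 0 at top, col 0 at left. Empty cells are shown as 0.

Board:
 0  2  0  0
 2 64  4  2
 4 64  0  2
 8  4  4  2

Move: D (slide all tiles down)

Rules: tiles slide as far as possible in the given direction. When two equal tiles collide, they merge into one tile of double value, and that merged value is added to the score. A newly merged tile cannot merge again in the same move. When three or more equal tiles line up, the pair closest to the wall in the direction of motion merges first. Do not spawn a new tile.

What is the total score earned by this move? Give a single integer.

Answer: 140

Derivation:
Slide down:
col 0: [0, 2, 4, 8] -> [0, 2, 4, 8]  score +0 (running 0)
col 1: [2, 64, 64, 4] -> [0, 2, 128, 4]  score +128 (running 128)
col 2: [0, 4, 0, 4] -> [0, 0, 0, 8]  score +8 (running 136)
col 3: [0, 2, 2, 2] -> [0, 0, 2, 4]  score +4 (running 140)
Board after move:
  0   0   0   0
  2   2   0   0
  4 128   0   2
  8   4   8   4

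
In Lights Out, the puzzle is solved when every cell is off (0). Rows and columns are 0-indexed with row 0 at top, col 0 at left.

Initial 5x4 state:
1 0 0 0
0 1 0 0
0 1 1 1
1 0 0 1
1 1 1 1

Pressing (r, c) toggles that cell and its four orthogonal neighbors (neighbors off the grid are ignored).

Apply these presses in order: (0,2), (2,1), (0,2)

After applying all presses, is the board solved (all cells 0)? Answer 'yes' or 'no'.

Answer: no

Derivation:
After press 1 at (0,2):
1 1 1 1
0 1 1 0
0 1 1 1
1 0 0 1
1 1 1 1

After press 2 at (2,1):
1 1 1 1
0 0 1 0
1 0 0 1
1 1 0 1
1 1 1 1

After press 3 at (0,2):
1 0 0 0
0 0 0 0
1 0 0 1
1 1 0 1
1 1 1 1

Lights still on: 10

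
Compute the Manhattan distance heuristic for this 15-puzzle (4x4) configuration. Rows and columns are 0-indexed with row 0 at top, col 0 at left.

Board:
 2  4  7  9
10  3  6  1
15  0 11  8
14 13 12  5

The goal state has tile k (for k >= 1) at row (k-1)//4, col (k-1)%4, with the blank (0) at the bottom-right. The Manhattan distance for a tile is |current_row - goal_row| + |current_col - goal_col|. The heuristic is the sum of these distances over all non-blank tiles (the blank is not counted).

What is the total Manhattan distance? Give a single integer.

Answer: 31

Derivation:
Tile 2: (0,0)->(0,1) = 1
Tile 4: (0,1)->(0,3) = 2
Tile 7: (0,2)->(1,2) = 1
Tile 9: (0,3)->(2,0) = 5
Tile 10: (1,0)->(2,1) = 2
Tile 3: (1,1)->(0,2) = 2
Tile 6: (1,2)->(1,1) = 1
Tile 1: (1,3)->(0,0) = 4
Tile 15: (2,0)->(3,2) = 3
Tile 11: (2,2)->(2,2) = 0
Tile 8: (2,3)->(1,3) = 1
Tile 14: (3,0)->(3,1) = 1
Tile 13: (3,1)->(3,0) = 1
Tile 12: (3,2)->(2,3) = 2
Tile 5: (3,3)->(1,0) = 5
Sum: 1 + 2 + 1 + 5 + 2 + 2 + 1 + 4 + 3 + 0 + 1 + 1 + 1 + 2 + 5 = 31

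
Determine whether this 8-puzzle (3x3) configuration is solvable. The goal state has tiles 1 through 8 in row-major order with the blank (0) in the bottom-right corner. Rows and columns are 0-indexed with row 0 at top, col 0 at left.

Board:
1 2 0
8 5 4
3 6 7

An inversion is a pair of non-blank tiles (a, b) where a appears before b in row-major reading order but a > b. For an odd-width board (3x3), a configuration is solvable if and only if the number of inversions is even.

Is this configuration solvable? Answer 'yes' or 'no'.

Inversions (pairs i<j in row-major order where tile[i] > tile[j] > 0): 8
8 is even, so the puzzle is solvable.

Answer: yes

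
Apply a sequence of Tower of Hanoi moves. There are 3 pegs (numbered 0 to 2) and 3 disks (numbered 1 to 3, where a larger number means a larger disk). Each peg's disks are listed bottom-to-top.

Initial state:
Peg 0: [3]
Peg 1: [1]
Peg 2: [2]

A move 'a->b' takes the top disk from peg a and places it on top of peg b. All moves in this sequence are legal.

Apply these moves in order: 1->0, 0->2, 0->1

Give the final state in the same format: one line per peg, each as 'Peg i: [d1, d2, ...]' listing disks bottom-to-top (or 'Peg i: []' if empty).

Answer: Peg 0: []
Peg 1: [3]
Peg 2: [2, 1]

Derivation:
After move 1 (1->0):
Peg 0: [3, 1]
Peg 1: []
Peg 2: [2]

After move 2 (0->2):
Peg 0: [3]
Peg 1: []
Peg 2: [2, 1]

After move 3 (0->1):
Peg 0: []
Peg 1: [3]
Peg 2: [2, 1]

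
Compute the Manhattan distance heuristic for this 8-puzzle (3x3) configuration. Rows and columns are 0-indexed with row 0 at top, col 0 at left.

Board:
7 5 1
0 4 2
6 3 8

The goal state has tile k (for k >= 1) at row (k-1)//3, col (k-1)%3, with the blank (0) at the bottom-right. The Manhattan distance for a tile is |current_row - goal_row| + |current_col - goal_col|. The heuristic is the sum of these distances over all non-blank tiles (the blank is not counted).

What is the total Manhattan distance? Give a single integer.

Tile 7: (0,0)->(2,0) = 2
Tile 5: (0,1)->(1,1) = 1
Tile 1: (0,2)->(0,0) = 2
Tile 4: (1,1)->(1,0) = 1
Tile 2: (1,2)->(0,1) = 2
Tile 6: (2,0)->(1,2) = 3
Tile 3: (2,1)->(0,2) = 3
Tile 8: (2,2)->(2,1) = 1
Sum: 2 + 1 + 2 + 1 + 2 + 3 + 3 + 1 = 15

Answer: 15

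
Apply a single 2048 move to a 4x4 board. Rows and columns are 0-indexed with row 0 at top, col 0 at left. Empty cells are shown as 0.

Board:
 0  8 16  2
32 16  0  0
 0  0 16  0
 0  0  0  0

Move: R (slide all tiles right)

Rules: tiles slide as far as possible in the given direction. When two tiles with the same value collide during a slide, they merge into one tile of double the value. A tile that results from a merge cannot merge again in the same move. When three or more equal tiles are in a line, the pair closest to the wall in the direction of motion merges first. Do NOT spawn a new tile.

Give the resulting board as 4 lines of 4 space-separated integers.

Slide right:
row 0: [0, 8, 16, 2] -> [0, 8, 16, 2]
row 1: [32, 16, 0, 0] -> [0, 0, 32, 16]
row 2: [0, 0, 16, 0] -> [0, 0, 0, 16]
row 3: [0, 0, 0, 0] -> [0, 0, 0, 0]

Answer:  0  8 16  2
 0  0 32 16
 0  0  0 16
 0  0  0  0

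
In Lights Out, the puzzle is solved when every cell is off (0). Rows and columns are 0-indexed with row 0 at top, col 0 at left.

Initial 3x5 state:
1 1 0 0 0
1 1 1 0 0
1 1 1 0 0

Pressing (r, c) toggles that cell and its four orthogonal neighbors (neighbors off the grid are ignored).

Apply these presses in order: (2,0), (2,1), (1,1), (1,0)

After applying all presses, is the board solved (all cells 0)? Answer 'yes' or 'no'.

After press 1 at (2,0):
1 1 0 0 0
0 1 1 0 0
0 0 1 0 0

After press 2 at (2,1):
1 1 0 0 0
0 0 1 0 0
1 1 0 0 0

After press 3 at (1,1):
1 0 0 0 0
1 1 0 0 0
1 0 0 0 0

After press 4 at (1,0):
0 0 0 0 0
0 0 0 0 0
0 0 0 0 0

Lights still on: 0

Answer: yes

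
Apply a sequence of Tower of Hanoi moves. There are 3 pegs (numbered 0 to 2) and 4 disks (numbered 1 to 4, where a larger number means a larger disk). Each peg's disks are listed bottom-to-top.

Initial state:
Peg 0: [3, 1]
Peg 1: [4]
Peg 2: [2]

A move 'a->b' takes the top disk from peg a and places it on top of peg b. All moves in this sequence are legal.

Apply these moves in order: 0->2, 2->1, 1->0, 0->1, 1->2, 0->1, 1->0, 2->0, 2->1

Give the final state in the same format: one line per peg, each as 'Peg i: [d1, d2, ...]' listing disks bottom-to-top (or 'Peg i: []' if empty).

Answer: Peg 0: [3, 1]
Peg 1: [4, 2]
Peg 2: []

Derivation:
After move 1 (0->2):
Peg 0: [3]
Peg 1: [4]
Peg 2: [2, 1]

After move 2 (2->1):
Peg 0: [3]
Peg 1: [4, 1]
Peg 2: [2]

After move 3 (1->0):
Peg 0: [3, 1]
Peg 1: [4]
Peg 2: [2]

After move 4 (0->1):
Peg 0: [3]
Peg 1: [4, 1]
Peg 2: [2]

After move 5 (1->2):
Peg 0: [3]
Peg 1: [4]
Peg 2: [2, 1]

After move 6 (0->1):
Peg 0: []
Peg 1: [4, 3]
Peg 2: [2, 1]

After move 7 (1->0):
Peg 0: [3]
Peg 1: [4]
Peg 2: [2, 1]

After move 8 (2->0):
Peg 0: [3, 1]
Peg 1: [4]
Peg 2: [2]

After move 9 (2->1):
Peg 0: [3, 1]
Peg 1: [4, 2]
Peg 2: []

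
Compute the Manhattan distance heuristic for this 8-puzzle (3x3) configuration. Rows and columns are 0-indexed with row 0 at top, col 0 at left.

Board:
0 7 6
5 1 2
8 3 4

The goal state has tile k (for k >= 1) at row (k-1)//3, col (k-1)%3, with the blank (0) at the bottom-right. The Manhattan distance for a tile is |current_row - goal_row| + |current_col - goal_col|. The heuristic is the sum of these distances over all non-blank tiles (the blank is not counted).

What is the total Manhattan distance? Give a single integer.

Tile 7: (0,1)->(2,0) = 3
Tile 6: (0,2)->(1,2) = 1
Tile 5: (1,0)->(1,1) = 1
Tile 1: (1,1)->(0,0) = 2
Tile 2: (1,2)->(0,1) = 2
Tile 8: (2,0)->(2,1) = 1
Tile 3: (2,1)->(0,2) = 3
Tile 4: (2,2)->(1,0) = 3
Sum: 3 + 1 + 1 + 2 + 2 + 1 + 3 + 3 = 16

Answer: 16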